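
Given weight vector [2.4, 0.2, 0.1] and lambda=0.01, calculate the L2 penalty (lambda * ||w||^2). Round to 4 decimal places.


Squaring each weight:
2.4^2 = 5.76
0.2^2 = 0.04
0.1^2 = 0.01
Sum of squares = 5.81
Penalty = 0.01 * 5.81 = 0.0581

0.0581


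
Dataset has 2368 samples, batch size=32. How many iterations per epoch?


Iterations per epoch = dataset_size / batch_size
= 2368 / 32
= 74

74


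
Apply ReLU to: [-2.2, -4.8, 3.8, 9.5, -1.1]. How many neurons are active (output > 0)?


ReLU(x) = max(0, x) for each element:
ReLU(-2.2) = 0
ReLU(-4.8) = 0
ReLU(3.8) = 3.8
ReLU(9.5) = 9.5
ReLU(-1.1) = 0
Active neurons (>0): 2

2


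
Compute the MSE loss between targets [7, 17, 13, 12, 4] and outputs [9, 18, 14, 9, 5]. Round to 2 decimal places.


Differences: [-2, -1, -1, 3, -1]
Squared errors: [4, 1, 1, 9, 1]
Sum of squared errors = 16
MSE = 16 / 5 = 3.20

3.20


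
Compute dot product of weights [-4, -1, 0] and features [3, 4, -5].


Element-wise products:
-4 * 3 = -12
-1 * 4 = -4
0 * -5 = 0
Sum = -12 + -4 + 0
= -16

-16


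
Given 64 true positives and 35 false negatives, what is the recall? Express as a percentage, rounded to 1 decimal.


Recall = TP / (TP + FN) * 100
= 64 / (64 + 35)
= 64 / 99
= 0.6465
= 64.6%

64.6


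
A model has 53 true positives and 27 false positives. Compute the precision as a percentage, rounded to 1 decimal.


Precision = TP / (TP + FP) * 100
= 53 / (53 + 27)
= 53 / 80
= 0.6625
= 66.3%

66.3


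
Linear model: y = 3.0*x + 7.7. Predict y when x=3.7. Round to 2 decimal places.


y = 3.0 * 3.7 + (7.7)
= 11.1 + (7.7)
= 18.80

18.80


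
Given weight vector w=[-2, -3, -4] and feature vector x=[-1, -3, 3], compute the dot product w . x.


Element-wise products:
-2 * -1 = 2
-3 * -3 = 9
-4 * 3 = -12
Sum = 2 + 9 + -12
= -1

-1


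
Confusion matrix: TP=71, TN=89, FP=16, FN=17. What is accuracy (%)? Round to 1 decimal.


Accuracy = (TP + TN) / (TP + TN + FP + FN) * 100
= (71 + 89) / (71 + 89 + 16 + 17)
= 160 / 193
= 0.829
= 82.9%

82.9


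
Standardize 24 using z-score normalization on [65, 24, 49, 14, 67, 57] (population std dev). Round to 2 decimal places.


Mean = (65 + 24 + 49 + 14 + 67 + 57) / 6 = 46.0
Variance = sum((x_i - mean)^2) / n = 406.6667
Std = sqrt(406.6667) = 20.166
Z = (x - mean) / std
= (24 - 46.0) / 20.166
= -22.0 / 20.166
= -1.09

-1.09


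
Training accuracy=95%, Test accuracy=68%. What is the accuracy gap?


Gap = train_accuracy - test_accuracy
= 95 - 68
= 27%
This large gap strongly indicates overfitting.

27


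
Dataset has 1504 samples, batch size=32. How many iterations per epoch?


Iterations per epoch = dataset_size / batch_size
= 1504 / 32
= 47

47


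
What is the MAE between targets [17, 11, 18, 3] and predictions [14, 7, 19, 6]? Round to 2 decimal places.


Absolute errors: [3, 4, 1, 3]
Sum of absolute errors = 11
MAE = 11 / 4 = 2.75

2.75


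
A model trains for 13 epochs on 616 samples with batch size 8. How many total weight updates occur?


Iterations per epoch = 616 / 8 = 77
Total updates = iterations_per_epoch * epochs
= 77 * 13
= 1001

1001


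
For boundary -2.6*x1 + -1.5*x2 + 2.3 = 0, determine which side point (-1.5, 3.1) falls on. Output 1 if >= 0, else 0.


Compute -2.6 * -1.5 + -1.5 * 3.1 + 2.3
= 3.9 + -4.65 + 2.3
= 1.55
Since 1.55 >= 0, the point is on the positive side.

1


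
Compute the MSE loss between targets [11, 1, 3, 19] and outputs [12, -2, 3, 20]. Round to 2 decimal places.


Differences: [-1, 3, 0, -1]
Squared errors: [1, 9, 0, 1]
Sum of squared errors = 11
MSE = 11 / 4 = 2.75

2.75


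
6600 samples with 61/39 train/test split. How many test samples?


Train samples = 6600 * 61% = 4026
Test samples = 6600 - 4026
= 2574

2574


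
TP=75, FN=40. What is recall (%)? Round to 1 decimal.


Recall = TP / (TP + FN) * 100
= 75 / (75 + 40)
= 75 / 115
= 0.6522
= 65.2%

65.2


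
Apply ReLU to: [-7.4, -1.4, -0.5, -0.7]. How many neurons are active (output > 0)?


ReLU(x) = max(0, x) for each element:
ReLU(-7.4) = 0
ReLU(-1.4) = 0
ReLU(-0.5) = 0
ReLU(-0.7) = 0
Active neurons (>0): 0

0


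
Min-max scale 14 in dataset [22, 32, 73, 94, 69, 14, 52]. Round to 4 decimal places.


Min = 14, Max = 94
Range = 94 - 14 = 80
Scaled = (x - min) / (max - min)
= (14 - 14) / 80
= 0 / 80
= 0.0000

0.0000


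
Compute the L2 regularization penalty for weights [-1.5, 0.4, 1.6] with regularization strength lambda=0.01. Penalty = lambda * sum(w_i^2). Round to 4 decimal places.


Squaring each weight:
(-1.5)^2 = 2.25
0.4^2 = 0.16
1.6^2 = 2.56
Sum of squares = 4.97
Penalty = 0.01 * 4.97 = 0.0497

0.0497


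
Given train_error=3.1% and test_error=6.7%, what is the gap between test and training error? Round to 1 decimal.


Generalization gap = test_error - train_error
= 6.7 - 3.1
= 3.6%
A moderate gap.

3.6


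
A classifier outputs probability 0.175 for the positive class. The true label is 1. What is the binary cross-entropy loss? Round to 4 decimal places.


For y=1: Loss = -log(p)
= -log(0.175)
= -(-1.743)
= 1.7430

1.7430


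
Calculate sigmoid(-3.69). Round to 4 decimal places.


sigmoid(z) = 1 / (1 + exp(-z))
exp(-(-3.69)) = exp(3.69) = 40.0448
1 + 40.0448 = 41.0448
1 / 41.0448 = 0.0244

0.0244


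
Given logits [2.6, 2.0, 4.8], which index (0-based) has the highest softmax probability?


Softmax is a monotonic transformation, so it preserves the argmax.
We need to find the index of the maximum logit.
Index 0: 2.6
Index 1: 2.0
Index 2: 4.8
Maximum logit = 4.8 at index 2

2


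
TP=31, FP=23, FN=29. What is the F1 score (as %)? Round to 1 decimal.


Precision = TP / (TP + FP) = 31 / 54 = 0.5741
Recall = TP / (TP + FN) = 31 / 60 = 0.5167
F1 = 2 * P * R / (P + R)
= 2 * 0.5741 * 0.5167 / (0.5741 + 0.5167)
= 0.5932 / 1.0907
= 0.5439
As percentage: 54.4%

54.4


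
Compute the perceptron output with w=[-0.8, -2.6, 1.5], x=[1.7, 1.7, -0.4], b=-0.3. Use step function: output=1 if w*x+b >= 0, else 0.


z = w . x + b
= -0.8*1.7 + -2.6*1.7 + 1.5*-0.4 + -0.3
= -1.36 + -4.42 + -0.6 + -0.3
= -6.38 + -0.3
= -6.68
Since z = -6.68 < 0, output = 0

0


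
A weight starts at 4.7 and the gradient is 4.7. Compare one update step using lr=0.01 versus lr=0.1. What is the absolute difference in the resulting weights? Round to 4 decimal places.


With lr=0.01: w_new = 4.7 - 0.01 * 4.7 = 4.653
With lr=0.1: w_new = 4.7 - 0.1 * 4.7 = 4.23
Absolute difference = |4.653 - 4.23|
= 0.4230

0.4230


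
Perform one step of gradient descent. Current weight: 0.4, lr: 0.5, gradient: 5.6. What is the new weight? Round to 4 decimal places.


w_new = w_old - lr * gradient
= 0.4 - 0.5 * 5.6
= 0.4 - (2.8)
= -2.4000

-2.4000


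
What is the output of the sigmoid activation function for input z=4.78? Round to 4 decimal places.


sigmoid(z) = 1 / (1 + exp(-z))
exp(-(4.78)) = exp(-4.78) = 0.0084
1 + 0.0084 = 1.0084
1 / 1.0084 = 0.9917

0.9917


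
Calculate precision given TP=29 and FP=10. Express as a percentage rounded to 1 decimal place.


Precision = TP / (TP + FP) * 100
= 29 / (29 + 10)
= 29 / 39
= 0.7436
= 74.4%

74.4


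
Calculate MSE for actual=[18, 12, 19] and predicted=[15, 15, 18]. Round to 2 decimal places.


Differences: [3, -3, 1]
Squared errors: [9, 9, 1]
Sum of squared errors = 19
MSE = 19 / 3 = 6.33

6.33


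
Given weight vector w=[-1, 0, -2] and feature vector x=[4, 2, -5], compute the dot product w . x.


Element-wise products:
-1 * 4 = -4
0 * 2 = 0
-2 * -5 = 10
Sum = -4 + 0 + 10
= 6

6


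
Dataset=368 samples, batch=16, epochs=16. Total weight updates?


Iterations per epoch = 368 / 16 = 23
Total updates = iterations_per_epoch * epochs
= 23 * 16
= 368

368


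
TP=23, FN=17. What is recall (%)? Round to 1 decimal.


Recall = TP / (TP + FN) * 100
= 23 / (23 + 17)
= 23 / 40
= 0.575
= 57.5%

57.5


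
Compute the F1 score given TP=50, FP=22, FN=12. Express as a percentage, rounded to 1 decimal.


Precision = TP / (TP + FP) = 50 / 72 = 0.6944
Recall = TP / (TP + FN) = 50 / 62 = 0.8065
F1 = 2 * P * R / (P + R)
= 2 * 0.6944 * 0.8065 / (0.6944 + 0.8065)
= 1.1201 / 1.5009
= 0.7463
As percentage: 74.6%

74.6


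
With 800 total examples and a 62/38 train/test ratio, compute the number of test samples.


Train samples = 800 * 62% = 496
Test samples = 800 - 496
= 304

304


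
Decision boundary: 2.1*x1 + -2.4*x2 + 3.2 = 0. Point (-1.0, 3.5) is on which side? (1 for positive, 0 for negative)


Compute 2.1 * -1.0 + -2.4 * 3.5 + 3.2
= -2.1 + -8.4 + 3.2
= -7.3
Since -7.3 < 0, the point is on the negative side.

0


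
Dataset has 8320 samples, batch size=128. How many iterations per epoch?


Iterations per epoch = dataset_size / batch_size
= 8320 / 128
= 65

65


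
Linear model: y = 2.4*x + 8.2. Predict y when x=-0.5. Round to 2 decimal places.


y = 2.4 * -0.5 + (8.2)
= -1.2 + (8.2)
= 7.00

7.00


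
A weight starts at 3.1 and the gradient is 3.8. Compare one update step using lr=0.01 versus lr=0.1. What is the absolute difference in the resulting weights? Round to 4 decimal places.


With lr=0.01: w_new = 3.1 - 0.01 * 3.8 = 3.062
With lr=0.1: w_new = 3.1 - 0.1 * 3.8 = 2.72
Absolute difference = |3.062 - 2.72|
= 0.3420

0.3420


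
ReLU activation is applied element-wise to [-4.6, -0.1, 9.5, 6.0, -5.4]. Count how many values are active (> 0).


ReLU(x) = max(0, x) for each element:
ReLU(-4.6) = 0
ReLU(-0.1) = 0
ReLU(9.5) = 9.5
ReLU(6.0) = 6.0
ReLU(-5.4) = 0
Active neurons (>0): 2

2


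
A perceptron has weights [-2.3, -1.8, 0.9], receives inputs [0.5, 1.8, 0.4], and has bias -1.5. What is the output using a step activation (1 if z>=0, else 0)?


z = w . x + b
= -2.3*0.5 + -1.8*1.8 + 0.9*0.4 + -1.5
= -1.15 + -3.24 + 0.36 + -1.5
= -4.03 + -1.5
= -5.53
Since z = -5.53 < 0, output = 0

0


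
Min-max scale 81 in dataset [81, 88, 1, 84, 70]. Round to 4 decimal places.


Min = 1, Max = 88
Range = 88 - 1 = 87
Scaled = (x - min) / (max - min)
= (81 - 1) / 87
= 80 / 87
= 0.9195

0.9195


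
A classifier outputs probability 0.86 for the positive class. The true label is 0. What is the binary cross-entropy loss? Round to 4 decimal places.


For y=0: Loss = -log(1-p)
= -log(1 - 0.86)
= -log(0.14)
= -(-1.9661)
= 1.9661

1.9661


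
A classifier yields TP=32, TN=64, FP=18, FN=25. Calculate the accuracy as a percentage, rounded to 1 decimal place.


Accuracy = (TP + TN) / (TP + TN + FP + FN) * 100
= (32 + 64) / (32 + 64 + 18 + 25)
= 96 / 139
= 0.6906
= 69.1%

69.1


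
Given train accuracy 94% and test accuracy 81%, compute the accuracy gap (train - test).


Gap = train_accuracy - test_accuracy
= 94 - 81
= 13%
This gap suggests the model is overfitting.

13


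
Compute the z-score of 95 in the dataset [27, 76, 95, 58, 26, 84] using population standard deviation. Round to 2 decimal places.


Mean = (27 + 76 + 95 + 58 + 26 + 84) / 6 = 61.0
Variance = sum((x_i - mean)^2) / n = 716.6667
Std = sqrt(716.6667) = 26.7706
Z = (x - mean) / std
= (95 - 61.0) / 26.7706
= 34.0 / 26.7706
= 1.27

1.27


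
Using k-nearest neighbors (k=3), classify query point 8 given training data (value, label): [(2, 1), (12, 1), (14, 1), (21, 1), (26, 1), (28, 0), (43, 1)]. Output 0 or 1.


Distances from query 8:
Point 12 (class 1): distance = 4
Point 2 (class 1): distance = 6
Point 14 (class 1): distance = 6
K=3 nearest neighbors: classes = [1, 1, 1]
Votes for class 1: 3 / 3
Majority vote => class 1

1


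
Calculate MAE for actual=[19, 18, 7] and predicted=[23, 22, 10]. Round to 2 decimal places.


Absolute errors: [4, 4, 3]
Sum of absolute errors = 11
MAE = 11 / 3 = 3.67

3.67


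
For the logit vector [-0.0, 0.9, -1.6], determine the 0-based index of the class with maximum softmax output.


Softmax is a monotonic transformation, so it preserves the argmax.
We need to find the index of the maximum logit.
Index 0: -0.0
Index 1: 0.9
Index 2: -1.6
Maximum logit = 0.9 at index 1

1


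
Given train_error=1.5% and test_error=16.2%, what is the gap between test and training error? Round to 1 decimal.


Generalization gap = test_error - train_error
= 16.2 - 1.5
= 14.7%
A large gap suggests overfitting.

14.7


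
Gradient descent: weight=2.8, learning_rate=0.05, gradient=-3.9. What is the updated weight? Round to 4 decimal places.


w_new = w_old - lr * gradient
= 2.8 - 0.05 * -3.9
= 2.8 - (-0.195)
= 2.9950

2.9950


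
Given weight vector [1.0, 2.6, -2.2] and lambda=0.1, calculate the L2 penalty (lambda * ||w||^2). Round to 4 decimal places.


Squaring each weight:
1.0^2 = 1.0
2.6^2 = 6.76
(-2.2)^2 = 4.84
Sum of squares = 12.6
Penalty = 0.1 * 12.6 = 1.2600

1.2600


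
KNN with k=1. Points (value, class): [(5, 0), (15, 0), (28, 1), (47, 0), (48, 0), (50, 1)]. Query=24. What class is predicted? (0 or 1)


Distances from query 24:
Point 28 (class 1): distance = 4
K=1 nearest neighbors: classes = [1]
Votes for class 1: 1 / 1
Majority vote => class 1

1


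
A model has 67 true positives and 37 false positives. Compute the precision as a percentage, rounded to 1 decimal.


Precision = TP / (TP + FP) * 100
= 67 / (67 + 37)
= 67 / 104
= 0.6442
= 64.4%

64.4


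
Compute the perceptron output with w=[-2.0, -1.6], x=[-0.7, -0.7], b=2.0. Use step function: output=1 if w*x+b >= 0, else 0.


z = w . x + b
= -2.0*-0.7 + -1.6*-0.7 + 2.0
= 1.4 + 1.12 + 2.0
= 2.52 + 2.0
= 4.52
Since z = 4.52 >= 0, output = 1

1


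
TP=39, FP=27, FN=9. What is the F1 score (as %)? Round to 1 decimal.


Precision = TP / (TP + FP) = 39 / 66 = 0.5909
Recall = TP / (TP + FN) = 39 / 48 = 0.8125
F1 = 2 * P * R / (P + R)
= 2 * 0.5909 * 0.8125 / (0.5909 + 0.8125)
= 0.9602 / 1.4034
= 0.6842
As percentage: 68.4%

68.4


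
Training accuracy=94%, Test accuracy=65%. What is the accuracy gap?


Gap = train_accuracy - test_accuracy
= 94 - 65
= 29%
This large gap strongly indicates overfitting.

29


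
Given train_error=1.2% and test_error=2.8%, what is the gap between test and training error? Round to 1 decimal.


Generalization gap = test_error - train_error
= 2.8 - 1.2
= 1.6%
A small gap suggests good generalization.

1.6


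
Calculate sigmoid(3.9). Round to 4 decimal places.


sigmoid(z) = 1 / (1 + exp(-z))
exp(-(3.9)) = exp(-3.9) = 0.0202
1 + 0.0202 = 1.0202
1 / 1.0202 = 0.9802

0.9802


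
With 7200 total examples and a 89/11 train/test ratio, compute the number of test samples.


Train samples = 7200 * 89% = 6408
Test samples = 7200 - 6408
= 792

792


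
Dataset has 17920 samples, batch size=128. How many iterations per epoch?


Iterations per epoch = dataset_size / batch_size
= 17920 / 128
= 140

140


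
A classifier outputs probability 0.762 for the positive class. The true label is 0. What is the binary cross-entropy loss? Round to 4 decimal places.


For y=0: Loss = -log(1-p)
= -log(1 - 0.762)
= -log(0.238)
= -(-1.4355)
= 1.4355

1.4355


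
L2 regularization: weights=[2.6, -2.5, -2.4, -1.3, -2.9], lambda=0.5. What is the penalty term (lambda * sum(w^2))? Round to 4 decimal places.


Squaring each weight:
2.6^2 = 6.76
(-2.5)^2 = 6.25
(-2.4)^2 = 5.76
(-1.3)^2 = 1.69
(-2.9)^2 = 8.41
Sum of squares = 28.87
Penalty = 0.5 * 28.87 = 14.4350

14.4350


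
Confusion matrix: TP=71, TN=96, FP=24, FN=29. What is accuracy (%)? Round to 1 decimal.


Accuracy = (TP + TN) / (TP + TN + FP + FN) * 100
= (71 + 96) / (71 + 96 + 24 + 29)
= 167 / 220
= 0.7591
= 75.9%

75.9


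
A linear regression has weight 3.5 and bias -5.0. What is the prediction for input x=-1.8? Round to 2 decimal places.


y = 3.5 * -1.8 + (-5.0)
= -6.3 + (-5.0)
= -11.30

-11.30


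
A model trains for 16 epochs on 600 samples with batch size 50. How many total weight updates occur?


Iterations per epoch = 600 / 50 = 12
Total updates = iterations_per_epoch * epochs
= 12 * 16
= 192

192


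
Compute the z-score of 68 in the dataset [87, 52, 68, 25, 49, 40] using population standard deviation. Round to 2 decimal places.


Mean = (87 + 52 + 68 + 25 + 49 + 40) / 6 = 53.5
Variance = sum((x_i - mean)^2) / n = 391.5833
Std = sqrt(391.5833) = 19.7885
Z = (x - mean) / std
= (68 - 53.5) / 19.7885
= 14.5 / 19.7885
= 0.73

0.73


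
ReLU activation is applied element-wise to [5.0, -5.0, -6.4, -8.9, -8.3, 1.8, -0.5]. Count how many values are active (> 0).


ReLU(x) = max(0, x) for each element:
ReLU(5.0) = 5.0
ReLU(-5.0) = 0
ReLU(-6.4) = 0
ReLU(-8.9) = 0
ReLU(-8.3) = 0
ReLU(1.8) = 1.8
ReLU(-0.5) = 0
Active neurons (>0): 2

2


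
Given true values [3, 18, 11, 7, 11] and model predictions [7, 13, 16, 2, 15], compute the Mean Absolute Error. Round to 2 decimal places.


Absolute errors: [4, 5, 5, 5, 4]
Sum of absolute errors = 23
MAE = 23 / 5 = 4.60

4.60


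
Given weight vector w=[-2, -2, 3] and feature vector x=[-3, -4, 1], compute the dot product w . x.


Element-wise products:
-2 * -3 = 6
-2 * -4 = 8
3 * 1 = 3
Sum = 6 + 8 + 3
= 17

17


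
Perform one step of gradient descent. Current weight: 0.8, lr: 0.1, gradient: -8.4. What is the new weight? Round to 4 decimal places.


w_new = w_old - lr * gradient
= 0.8 - 0.1 * -8.4
= 0.8 - (-0.84)
= 1.6400

1.6400


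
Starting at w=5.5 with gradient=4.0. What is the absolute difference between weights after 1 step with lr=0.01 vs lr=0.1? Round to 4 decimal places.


With lr=0.01: w_new = 5.5 - 0.01 * 4.0 = 5.46
With lr=0.1: w_new = 5.5 - 0.1 * 4.0 = 5.1
Absolute difference = |5.46 - 5.1|
= 0.3600

0.3600


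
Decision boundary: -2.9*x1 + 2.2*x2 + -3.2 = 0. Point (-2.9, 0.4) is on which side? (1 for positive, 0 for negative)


Compute -2.9 * -2.9 + 2.2 * 0.4 + -3.2
= 8.41 + 0.88 + -3.2
= 6.09
Since 6.09 >= 0, the point is on the positive side.

1


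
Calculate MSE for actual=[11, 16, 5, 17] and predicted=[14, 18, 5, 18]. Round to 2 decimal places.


Differences: [-3, -2, 0, -1]
Squared errors: [9, 4, 0, 1]
Sum of squared errors = 14
MSE = 14 / 4 = 3.50

3.50


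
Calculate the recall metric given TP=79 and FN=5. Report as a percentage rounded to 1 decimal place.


Recall = TP / (TP + FN) * 100
= 79 / (79 + 5)
= 79 / 84
= 0.9405
= 94.0%

94.0


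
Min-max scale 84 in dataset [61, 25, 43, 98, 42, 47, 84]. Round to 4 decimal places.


Min = 25, Max = 98
Range = 98 - 25 = 73
Scaled = (x - min) / (max - min)
= (84 - 25) / 73
= 59 / 73
= 0.8082

0.8082


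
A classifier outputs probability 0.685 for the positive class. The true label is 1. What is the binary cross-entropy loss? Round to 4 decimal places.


For y=1: Loss = -log(p)
= -log(0.685)
= -(-0.3783)
= 0.3783

0.3783


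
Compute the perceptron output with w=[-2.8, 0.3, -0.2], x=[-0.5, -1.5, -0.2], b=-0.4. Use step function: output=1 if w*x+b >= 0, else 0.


z = w . x + b
= -2.8*-0.5 + 0.3*-1.5 + -0.2*-0.2 + -0.4
= 1.4 + -0.45 + 0.04 + -0.4
= 0.99 + -0.4
= 0.59
Since z = 0.59 >= 0, output = 1

1


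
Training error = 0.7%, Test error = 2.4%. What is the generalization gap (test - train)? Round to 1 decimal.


Generalization gap = test_error - train_error
= 2.4 - 0.7
= 1.7%
A small gap suggests good generalization.

1.7


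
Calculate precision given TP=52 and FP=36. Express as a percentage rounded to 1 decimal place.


Precision = TP / (TP + FP) * 100
= 52 / (52 + 36)
= 52 / 88
= 0.5909
= 59.1%

59.1


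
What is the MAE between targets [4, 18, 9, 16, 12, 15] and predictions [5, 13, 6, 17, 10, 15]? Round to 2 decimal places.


Absolute errors: [1, 5, 3, 1, 2, 0]
Sum of absolute errors = 12
MAE = 12 / 6 = 2.00

2.00


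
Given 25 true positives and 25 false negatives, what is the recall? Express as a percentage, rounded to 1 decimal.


Recall = TP / (TP + FN) * 100
= 25 / (25 + 25)
= 25 / 50
= 0.5
= 50.0%

50.0


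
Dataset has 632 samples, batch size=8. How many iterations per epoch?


Iterations per epoch = dataset_size / batch_size
= 632 / 8
= 79

79


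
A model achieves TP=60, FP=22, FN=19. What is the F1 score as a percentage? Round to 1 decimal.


Precision = TP / (TP + FP) = 60 / 82 = 0.7317
Recall = TP / (TP + FN) = 60 / 79 = 0.7595
F1 = 2 * P * R / (P + R)
= 2 * 0.7317 * 0.7595 / (0.7317 + 0.7595)
= 1.1115 / 1.4912
= 0.7453
As percentage: 74.5%

74.5


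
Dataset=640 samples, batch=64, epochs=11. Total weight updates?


Iterations per epoch = 640 / 64 = 10
Total updates = iterations_per_epoch * epochs
= 10 * 11
= 110

110


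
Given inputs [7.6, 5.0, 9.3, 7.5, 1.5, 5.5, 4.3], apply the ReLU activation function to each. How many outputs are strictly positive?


ReLU(x) = max(0, x) for each element:
ReLU(7.6) = 7.6
ReLU(5.0) = 5.0
ReLU(9.3) = 9.3
ReLU(7.5) = 7.5
ReLU(1.5) = 1.5
ReLU(5.5) = 5.5
ReLU(4.3) = 4.3
Active neurons (>0): 7

7


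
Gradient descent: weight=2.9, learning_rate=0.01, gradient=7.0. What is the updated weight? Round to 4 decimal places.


w_new = w_old - lr * gradient
= 2.9 - 0.01 * 7.0
= 2.9 - (0.07)
= 2.8300

2.8300


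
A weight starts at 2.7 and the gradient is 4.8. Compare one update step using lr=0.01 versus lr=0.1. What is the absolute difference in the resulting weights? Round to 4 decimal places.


With lr=0.01: w_new = 2.7 - 0.01 * 4.8 = 2.652
With lr=0.1: w_new = 2.7 - 0.1 * 4.8 = 2.22
Absolute difference = |2.652 - 2.22|
= 0.4320

0.4320


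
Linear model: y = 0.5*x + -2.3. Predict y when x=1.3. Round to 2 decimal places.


y = 0.5 * 1.3 + (-2.3)
= 0.65 + (-2.3)
= -1.65

-1.65


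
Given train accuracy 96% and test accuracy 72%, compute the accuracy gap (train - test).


Gap = train_accuracy - test_accuracy
= 96 - 72
= 24%
This large gap strongly indicates overfitting.

24


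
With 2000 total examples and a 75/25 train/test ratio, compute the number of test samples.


Train samples = 2000 * 75% = 1500
Test samples = 2000 - 1500
= 500

500


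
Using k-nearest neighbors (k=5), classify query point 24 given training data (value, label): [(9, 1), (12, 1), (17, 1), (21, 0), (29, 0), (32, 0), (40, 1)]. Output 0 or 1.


Distances from query 24:
Point 21 (class 0): distance = 3
Point 29 (class 0): distance = 5
Point 17 (class 1): distance = 7
Point 32 (class 0): distance = 8
Point 12 (class 1): distance = 12
K=5 nearest neighbors: classes = [0, 0, 1, 0, 1]
Votes for class 1: 2 / 5
Majority vote => class 0

0


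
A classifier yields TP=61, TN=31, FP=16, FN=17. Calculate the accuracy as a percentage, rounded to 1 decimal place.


Accuracy = (TP + TN) / (TP + TN + FP + FN) * 100
= (61 + 31) / (61 + 31 + 16 + 17)
= 92 / 125
= 0.736
= 73.6%

73.6


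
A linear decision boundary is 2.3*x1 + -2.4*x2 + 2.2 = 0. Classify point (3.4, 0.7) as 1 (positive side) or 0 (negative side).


Compute 2.3 * 3.4 + -2.4 * 0.7 + 2.2
= 7.82 + -1.68 + 2.2
= 8.34
Since 8.34 >= 0, the point is on the positive side.

1


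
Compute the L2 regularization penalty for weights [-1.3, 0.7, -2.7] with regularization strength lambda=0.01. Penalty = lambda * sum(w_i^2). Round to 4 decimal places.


Squaring each weight:
(-1.3)^2 = 1.69
0.7^2 = 0.49
(-2.7)^2 = 7.29
Sum of squares = 9.47
Penalty = 0.01 * 9.47 = 0.0947

0.0947


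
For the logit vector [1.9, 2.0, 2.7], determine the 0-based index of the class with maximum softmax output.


Softmax is a monotonic transformation, so it preserves the argmax.
We need to find the index of the maximum logit.
Index 0: 1.9
Index 1: 2.0
Index 2: 2.7
Maximum logit = 2.7 at index 2

2


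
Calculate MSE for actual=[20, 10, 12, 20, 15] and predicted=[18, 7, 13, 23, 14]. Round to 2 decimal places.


Differences: [2, 3, -1, -3, 1]
Squared errors: [4, 9, 1, 9, 1]
Sum of squared errors = 24
MSE = 24 / 5 = 4.80

4.80


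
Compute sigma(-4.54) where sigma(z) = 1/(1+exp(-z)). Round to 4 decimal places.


sigmoid(z) = 1 / (1 + exp(-z))
exp(-(-4.54)) = exp(4.54) = 93.6908
1 + 93.6908 = 94.6908
1 / 94.6908 = 0.0106

0.0106


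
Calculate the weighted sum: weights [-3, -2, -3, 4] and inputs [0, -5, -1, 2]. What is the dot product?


Element-wise products:
-3 * 0 = 0
-2 * -5 = 10
-3 * -1 = 3
4 * 2 = 8
Sum = 0 + 10 + 3 + 8
= 21

21


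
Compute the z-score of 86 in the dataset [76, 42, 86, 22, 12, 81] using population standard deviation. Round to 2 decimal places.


Mean = (76 + 42 + 86 + 22 + 12 + 81) / 6 = 53.1667
Variance = sum((x_i - mean)^2) / n = 860.8056
Std = sqrt(860.8056) = 29.3395
Z = (x - mean) / std
= (86 - 53.1667) / 29.3395
= 32.8333 / 29.3395
= 1.12

1.12


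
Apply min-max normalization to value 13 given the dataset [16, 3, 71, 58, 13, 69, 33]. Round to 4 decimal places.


Min = 3, Max = 71
Range = 71 - 3 = 68
Scaled = (x - min) / (max - min)
= (13 - 3) / 68
= 10 / 68
= 0.1471

0.1471


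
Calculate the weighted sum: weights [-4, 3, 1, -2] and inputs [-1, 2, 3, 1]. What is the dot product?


Element-wise products:
-4 * -1 = 4
3 * 2 = 6
1 * 3 = 3
-2 * 1 = -2
Sum = 4 + 6 + 3 + -2
= 11

11


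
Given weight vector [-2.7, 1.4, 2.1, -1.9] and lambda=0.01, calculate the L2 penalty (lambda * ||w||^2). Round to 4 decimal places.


Squaring each weight:
(-2.7)^2 = 7.29
1.4^2 = 1.96
2.1^2 = 4.41
(-1.9)^2 = 3.61
Sum of squares = 17.27
Penalty = 0.01 * 17.27 = 0.1727

0.1727


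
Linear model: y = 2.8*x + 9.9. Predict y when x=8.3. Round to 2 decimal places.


y = 2.8 * 8.3 + (9.9)
= 23.24 + (9.9)
= 33.14

33.14


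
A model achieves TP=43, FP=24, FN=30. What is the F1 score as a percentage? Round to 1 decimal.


Precision = TP / (TP + FP) = 43 / 67 = 0.6418
Recall = TP / (TP + FN) = 43 / 73 = 0.589
F1 = 2 * P * R / (P + R)
= 2 * 0.6418 * 0.589 / (0.6418 + 0.589)
= 0.7561 / 1.2308
= 0.6143
As percentage: 61.4%

61.4


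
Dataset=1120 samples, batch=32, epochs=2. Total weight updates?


Iterations per epoch = 1120 / 32 = 35
Total updates = iterations_per_epoch * epochs
= 35 * 2
= 70

70


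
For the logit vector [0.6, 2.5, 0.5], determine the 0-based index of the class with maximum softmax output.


Softmax is a monotonic transformation, so it preserves the argmax.
We need to find the index of the maximum logit.
Index 0: 0.6
Index 1: 2.5
Index 2: 0.5
Maximum logit = 2.5 at index 1

1


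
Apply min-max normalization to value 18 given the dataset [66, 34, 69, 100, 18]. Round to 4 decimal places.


Min = 18, Max = 100
Range = 100 - 18 = 82
Scaled = (x - min) / (max - min)
= (18 - 18) / 82
= 0 / 82
= 0.0000

0.0000


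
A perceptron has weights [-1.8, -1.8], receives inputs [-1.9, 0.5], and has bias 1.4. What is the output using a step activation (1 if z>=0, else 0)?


z = w . x + b
= -1.8*-1.9 + -1.8*0.5 + 1.4
= 3.42 + -0.9 + 1.4
= 2.52 + 1.4
= 3.92
Since z = 3.92 >= 0, output = 1

1


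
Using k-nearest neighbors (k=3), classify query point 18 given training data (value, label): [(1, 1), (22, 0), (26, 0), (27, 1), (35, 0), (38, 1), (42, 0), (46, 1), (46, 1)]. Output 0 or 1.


Distances from query 18:
Point 22 (class 0): distance = 4
Point 26 (class 0): distance = 8
Point 27 (class 1): distance = 9
K=3 nearest neighbors: classes = [0, 0, 1]
Votes for class 1: 1 / 3
Majority vote => class 0

0


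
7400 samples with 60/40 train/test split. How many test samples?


Train samples = 7400 * 60% = 4440
Test samples = 7400 - 4440
= 2960

2960


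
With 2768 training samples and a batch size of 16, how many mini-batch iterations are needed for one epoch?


Iterations per epoch = dataset_size / batch_size
= 2768 / 16
= 173

173


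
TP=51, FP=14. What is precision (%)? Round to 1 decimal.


Precision = TP / (TP + FP) * 100
= 51 / (51 + 14)
= 51 / 65
= 0.7846
= 78.5%

78.5


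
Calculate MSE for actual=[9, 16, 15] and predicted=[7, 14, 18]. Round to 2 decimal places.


Differences: [2, 2, -3]
Squared errors: [4, 4, 9]
Sum of squared errors = 17
MSE = 17 / 3 = 5.67

5.67


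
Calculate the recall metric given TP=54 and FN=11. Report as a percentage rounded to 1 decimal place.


Recall = TP / (TP + FN) * 100
= 54 / (54 + 11)
= 54 / 65
= 0.8308
= 83.1%

83.1


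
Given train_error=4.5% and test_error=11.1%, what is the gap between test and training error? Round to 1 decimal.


Generalization gap = test_error - train_error
= 11.1 - 4.5
= 6.6%
A moderate gap.

6.6


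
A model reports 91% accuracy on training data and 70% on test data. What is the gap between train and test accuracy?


Gap = train_accuracy - test_accuracy
= 91 - 70
= 21%
This large gap strongly indicates overfitting.

21


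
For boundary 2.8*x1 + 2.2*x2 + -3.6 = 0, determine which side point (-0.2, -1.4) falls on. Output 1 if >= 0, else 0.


Compute 2.8 * -0.2 + 2.2 * -1.4 + -3.6
= -0.56 + -3.08 + -3.6
= -7.24
Since -7.24 < 0, the point is on the negative side.

0


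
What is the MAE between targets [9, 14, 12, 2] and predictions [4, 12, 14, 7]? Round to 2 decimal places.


Absolute errors: [5, 2, 2, 5]
Sum of absolute errors = 14
MAE = 14 / 4 = 3.50

3.50


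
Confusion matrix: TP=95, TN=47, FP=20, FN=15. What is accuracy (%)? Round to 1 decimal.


Accuracy = (TP + TN) / (TP + TN + FP + FN) * 100
= (95 + 47) / (95 + 47 + 20 + 15)
= 142 / 177
= 0.8023
= 80.2%

80.2


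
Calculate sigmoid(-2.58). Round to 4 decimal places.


sigmoid(z) = 1 / (1 + exp(-z))
exp(-(-2.58)) = exp(2.58) = 13.1971
1 + 13.1971 = 14.1971
1 / 14.1971 = 0.0704

0.0704


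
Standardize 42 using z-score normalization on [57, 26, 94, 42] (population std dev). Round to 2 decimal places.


Mean = (57 + 26 + 94 + 42) / 4 = 54.75
Variance = sum((x_i - mean)^2) / n = 633.6875
Std = sqrt(633.6875) = 25.1732
Z = (x - mean) / std
= (42 - 54.75) / 25.1732
= -12.75 / 25.1732
= -0.51

-0.51


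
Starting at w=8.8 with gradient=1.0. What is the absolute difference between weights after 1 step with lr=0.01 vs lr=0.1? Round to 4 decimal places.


With lr=0.01: w_new = 8.8 - 0.01 * 1.0 = 8.79
With lr=0.1: w_new = 8.8 - 0.1 * 1.0 = 8.7
Absolute difference = |8.79 - 8.7|
= 0.0900

0.0900


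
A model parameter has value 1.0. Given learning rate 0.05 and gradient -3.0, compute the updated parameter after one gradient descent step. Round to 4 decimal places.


w_new = w_old - lr * gradient
= 1.0 - 0.05 * -3.0
= 1.0 - (-0.15)
= 1.1500

1.1500


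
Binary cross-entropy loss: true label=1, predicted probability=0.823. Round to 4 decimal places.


For y=1: Loss = -log(p)
= -log(0.823)
= -(-0.1948)
= 0.1948

0.1948


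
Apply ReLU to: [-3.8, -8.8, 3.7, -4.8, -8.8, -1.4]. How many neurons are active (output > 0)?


ReLU(x) = max(0, x) for each element:
ReLU(-3.8) = 0
ReLU(-8.8) = 0
ReLU(3.7) = 3.7
ReLU(-4.8) = 0
ReLU(-8.8) = 0
ReLU(-1.4) = 0
Active neurons (>0): 1

1


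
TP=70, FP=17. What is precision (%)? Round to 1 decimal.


Precision = TP / (TP + FP) * 100
= 70 / (70 + 17)
= 70 / 87
= 0.8046
= 80.5%

80.5


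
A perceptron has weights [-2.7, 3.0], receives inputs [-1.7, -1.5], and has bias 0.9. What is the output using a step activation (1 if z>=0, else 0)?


z = w . x + b
= -2.7*-1.7 + 3.0*-1.5 + 0.9
= 4.59 + -4.5 + 0.9
= 0.09 + 0.9
= 0.99
Since z = 0.99 >= 0, output = 1

1


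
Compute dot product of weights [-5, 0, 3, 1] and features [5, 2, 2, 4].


Element-wise products:
-5 * 5 = -25
0 * 2 = 0
3 * 2 = 6
1 * 4 = 4
Sum = -25 + 0 + 6 + 4
= -15

-15


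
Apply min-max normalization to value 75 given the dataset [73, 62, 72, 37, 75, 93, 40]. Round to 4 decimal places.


Min = 37, Max = 93
Range = 93 - 37 = 56
Scaled = (x - min) / (max - min)
= (75 - 37) / 56
= 38 / 56
= 0.6786

0.6786


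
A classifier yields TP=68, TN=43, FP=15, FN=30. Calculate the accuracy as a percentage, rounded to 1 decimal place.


Accuracy = (TP + TN) / (TP + TN + FP + FN) * 100
= (68 + 43) / (68 + 43 + 15 + 30)
= 111 / 156
= 0.7115
= 71.2%

71.2


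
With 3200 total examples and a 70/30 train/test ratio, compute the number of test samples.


Train samples = 3200 * 70% = 2240
Test samples = 3200 - 2240
= 960

960


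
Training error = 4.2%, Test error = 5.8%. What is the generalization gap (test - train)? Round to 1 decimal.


Generalization gap = test_error - train_error
= 5.8 - 4.2
= 1.6%
A small gap suggests good generalization.

1.6


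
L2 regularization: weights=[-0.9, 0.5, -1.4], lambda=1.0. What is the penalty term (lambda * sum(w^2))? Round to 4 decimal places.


Squaring each weight:
(-0.9)^2 = 0.81
0.5^2 = 0.25
(-1.4)^2 = 1.96
Sum of squares = 3.02
Penalty = 1.0 * 3.02 = 3.0200

3.0200


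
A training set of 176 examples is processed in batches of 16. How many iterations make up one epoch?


Iterations per epoch = dataset_size / batch_size
= 176 / 16
= 11

11


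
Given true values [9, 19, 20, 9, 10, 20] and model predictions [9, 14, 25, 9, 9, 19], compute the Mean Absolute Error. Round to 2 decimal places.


Absolute errors: [0, 5, 5, 0, 1, 1]
Sum of absolute errors = 12
MAE = 12 / 6 = 2.00

2.00


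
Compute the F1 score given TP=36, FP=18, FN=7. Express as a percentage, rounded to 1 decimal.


Precision = TP / (TP + FP) = 36 / 54 = 0.6667
Recall = TP / (TP + FN) = 36 / 43 = 0.8372
F1 = 2 * P * R / (P + R)
= 2 * 0.6667 * 0.8372 / (0.6667 + 0.8372)
= 1.1163 / 1.5039
= 0.7423
As percentage: 74.2%

74.2


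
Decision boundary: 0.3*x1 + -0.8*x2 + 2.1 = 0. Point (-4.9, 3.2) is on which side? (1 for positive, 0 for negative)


Compute 0.3 * -4.9 + -0.8 * 3.2 + 2.1
= -1.47 + -2.56 + 2.1
= -1.93
Since -1.93 < 0, the point is on the negative side.

0


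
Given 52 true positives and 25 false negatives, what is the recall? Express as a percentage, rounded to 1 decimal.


Recall = TP / (TP + FN) * 100
= 52 / (52 + 25)
= 52 / 77
= 0.6753
= 67.5%

67.5


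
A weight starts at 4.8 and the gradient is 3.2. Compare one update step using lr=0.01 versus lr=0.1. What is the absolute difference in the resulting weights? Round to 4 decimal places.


With lr=0.01: w_new = 4.8 - 0.01 * 3.2 = 4.768
With lr=0.1: w_new = 4.8 - 0.1 * 3.2 = 4.48
Absolute difference = |4.768 - 4.48|
= 0.2880

0.2880


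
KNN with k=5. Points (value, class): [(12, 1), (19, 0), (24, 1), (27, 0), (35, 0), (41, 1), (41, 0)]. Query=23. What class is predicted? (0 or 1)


Distances from query 23:
Point 24 (class 1): distance = 1
Point 19 (class 0): distance = 4
Point 27 (class 0): distance = 4
Point 12 (class 1): distance = 11
Point 35 (class 0): distance = 12
K=5 nearest neighbors: classes = [1, 0, 0, 1, 0]
Votes for class 1: 2 / 5
Majority vote => class 0

0


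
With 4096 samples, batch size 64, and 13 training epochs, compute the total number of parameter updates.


Iterations per epoch = 4096 / 64 = 64
Total updates = iterations_per_epoch * epochs
= 64 * 13
= 832

832


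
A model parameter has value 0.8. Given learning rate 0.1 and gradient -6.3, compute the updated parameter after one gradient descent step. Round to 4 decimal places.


w_new = w_old - lr * gradient
= 0.8 - 0.1 * -6.3
= 0.8 - (-0.63)
= 1.4300

1.4300


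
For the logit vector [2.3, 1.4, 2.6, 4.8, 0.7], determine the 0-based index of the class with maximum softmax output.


Softmax is a monotonic transformation, so it preserves the argmax.
We need to find the index of the maximum logit.
Index 0: 2.3
Index 1: 1.4
Index 2: 2.6
Index 3: 4.8
Index 4: 0.7
Maximum logit = 4.8 at index 3

3


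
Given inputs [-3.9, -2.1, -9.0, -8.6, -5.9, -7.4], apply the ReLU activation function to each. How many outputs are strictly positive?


ReLU(x) = max(0, x) for each element:
ReLU(-3.9) = 0
ReLU(-2.1) = 0
ReLU(-9.0) = 0
ReLU(-8.6) = 0
ReLU(-5.9) = 0
ReLU(-7.4) = 0
Active neurons (>0): 0

0


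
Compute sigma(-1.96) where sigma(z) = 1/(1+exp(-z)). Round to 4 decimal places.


sigmoid(z) = 1 / (1 + exp(-z))
exp(-(-1.96)) = exp(1.96) = 7.0993
1 + 7.0993 = 8.0993
1 / 8.0993 = 0.1235

0.1235


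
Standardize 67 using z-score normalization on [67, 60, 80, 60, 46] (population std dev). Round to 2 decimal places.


Mean = (67 + 60 + 80 + 60 + 46) / 5 = 62.6
Variance = sum((x_i - mean)^2) / n = 122.24
Std = sqrt(122.24) = 11.0562
Z = (x - mean) / std
= (67 - 62.6) / 11.0562
= 4.4 / 11.0562
= 0.40

0.40


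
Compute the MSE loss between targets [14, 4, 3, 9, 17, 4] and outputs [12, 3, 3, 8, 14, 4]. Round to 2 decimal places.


Differences: [2, 1, 0, 1, 3, 0]
Squared errors: [4, 1, 0, 1, 9, 0]
Sum of squared errors = 15
MSE = 15 / 6 = 2.50

2.50


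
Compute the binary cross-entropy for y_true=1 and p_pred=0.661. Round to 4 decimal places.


For y=1: Loss = -log(p)
= -log(0.661)
= -(-0.414)
= 0.4140

0.4140


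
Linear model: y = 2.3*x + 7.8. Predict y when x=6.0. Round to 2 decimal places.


y = 2.3 * 6.0 + (7.8)
= 13.8 + (7.8)
= 21.60

21.60


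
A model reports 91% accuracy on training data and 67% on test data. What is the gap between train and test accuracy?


Gap = train_accuracy - test_accuracy
= 91 - 67
= 24%
This large gap strongly indicates overfitting.

24


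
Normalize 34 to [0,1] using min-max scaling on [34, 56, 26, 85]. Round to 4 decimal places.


Min = 26, Max = 85
Range = 85 - 26 = 59
Scaled = (x - min) / (max - min)
= (34 - 26) / 59
= 8 / 59
= 0.1356

0.1356


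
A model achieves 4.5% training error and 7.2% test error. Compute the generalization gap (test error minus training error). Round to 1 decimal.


Generalization gap = test_error - train_error
= 7.2 - 4.5
= 2.7%
A moderate gap.

2.7


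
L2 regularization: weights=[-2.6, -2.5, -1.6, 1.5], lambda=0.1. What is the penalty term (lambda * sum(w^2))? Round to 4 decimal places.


Squaring each weight:
(-2.6)^2 = 6.76
(-2.5)^2 = 6.25
(-1.6)^2 = 2.56
1.5^2 = 2.25
Sum of squares = 17.82
Penalty = 0.1 * 17.82 = 1.7820

1.7820


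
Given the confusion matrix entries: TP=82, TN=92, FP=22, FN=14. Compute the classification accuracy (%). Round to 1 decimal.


Accuracy = (TP + TN) / (TP + TN + FP + FN) * 100
= (82 + 92) / (82 + 92 + 22 + 14)
= 174 / 210
= 0.8286
= 82.9%

82.9


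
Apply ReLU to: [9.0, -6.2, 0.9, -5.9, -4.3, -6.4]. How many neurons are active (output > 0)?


ReLU(x) = max(0, x) for each element:
ReLU(9.0) = 9.0
ReLU(-6.2) = 0
ReLU(0.9) = 0.9
ReLU(-5.9) = 0
ReLU(-4.3) = 0
ReLU(-6.4) = 0
Active neurons (>0): 2

2


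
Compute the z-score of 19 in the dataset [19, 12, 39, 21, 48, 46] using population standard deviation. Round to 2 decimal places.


Mean = (19 + 12 + 39 + 21 + 48 + 46) / 6 = 30.8333
Variance = sum((x_i - mean)^2) / n = 197.1389
Std = sqrt(197.1389) = 14.0406
Z = (x - mean) / std
= (19 - 30.8333) / 14.0406
= -11.8333 / 14.0406
= -0.84

-0.84


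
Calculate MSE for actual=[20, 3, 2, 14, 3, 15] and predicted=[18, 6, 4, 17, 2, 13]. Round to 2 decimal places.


Differences: [2, -3, -2, -3, 1, 2]
Squared errors: [4, 9, 4, 9, 1, 4]
Sum of squared errors = 31
MSE = 31 / 6 = 5.17

5.17


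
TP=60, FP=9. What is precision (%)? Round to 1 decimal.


Precision = TP / (TP + FP) * 100
= 60 / (60 + 9)
= 60 / 69
= 0.8696
= 87.0%

87.0


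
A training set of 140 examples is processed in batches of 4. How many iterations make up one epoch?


Iterations per epoch = dataset_size / batch_size
= 140 / 4
= 35

35


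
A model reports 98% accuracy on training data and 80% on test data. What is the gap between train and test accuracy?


Gap = train_accuracy - test_accuracy
= 98 - 80
= 18%
This gap suggests the model is overfitting.

18


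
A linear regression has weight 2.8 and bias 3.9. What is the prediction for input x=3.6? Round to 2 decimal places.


y = 2.8 * 3.6 + (3.9)
= 10.08 + (3.9)
= 13.98

13.98


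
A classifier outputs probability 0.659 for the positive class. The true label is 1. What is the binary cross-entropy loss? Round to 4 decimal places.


For y=1: Loss = -log(p)
= -log(0.659)
= -(-0.417)
= 0.4170

0.4170


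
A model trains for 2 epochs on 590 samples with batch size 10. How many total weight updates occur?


Iterations per epoch = 590 / 10 = 59
Total updates = iterations_per_epoch * epochs
= 59 * 2
= 118

118
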